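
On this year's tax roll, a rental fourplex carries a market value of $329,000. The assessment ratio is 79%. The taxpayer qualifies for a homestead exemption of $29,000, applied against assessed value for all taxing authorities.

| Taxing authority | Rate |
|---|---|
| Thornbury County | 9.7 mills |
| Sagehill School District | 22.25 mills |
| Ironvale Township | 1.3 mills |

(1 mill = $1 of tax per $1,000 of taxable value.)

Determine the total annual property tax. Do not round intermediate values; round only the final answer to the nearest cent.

Assessed value = $329,000 × 0.79 = $259,910
Taxable value = $259,910 − $29,000 = $230,910
Thornbury County: $230,910 × 0.0097 = $2,239.827
Sagehill School District: $230,910 × 0.02225 = $5,137.7475
Ironvale Township: $230,910 × 0.0013 = $300.183
Total = $2,239.827 + $5,137.7475 + $300.183 = $7,677.7575

$7,677.76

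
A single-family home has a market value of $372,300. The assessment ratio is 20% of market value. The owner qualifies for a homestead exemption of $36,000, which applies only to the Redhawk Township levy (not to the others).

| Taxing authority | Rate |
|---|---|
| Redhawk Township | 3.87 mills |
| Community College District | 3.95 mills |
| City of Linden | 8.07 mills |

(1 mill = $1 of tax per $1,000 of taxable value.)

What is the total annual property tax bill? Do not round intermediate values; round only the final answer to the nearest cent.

$1,043.85

Assessed value = $372,300 × 0.2 = $74,460
Redhawk Township: ($74,460 − $36,000) × 0.00387 = $38,460 × 0.00387 = $148.8402
Community College District: $74,460 × 0.00395 = $294.117
City of Linden: $74,460 × 0.00807 = $600.8922
Total = $1,043.8494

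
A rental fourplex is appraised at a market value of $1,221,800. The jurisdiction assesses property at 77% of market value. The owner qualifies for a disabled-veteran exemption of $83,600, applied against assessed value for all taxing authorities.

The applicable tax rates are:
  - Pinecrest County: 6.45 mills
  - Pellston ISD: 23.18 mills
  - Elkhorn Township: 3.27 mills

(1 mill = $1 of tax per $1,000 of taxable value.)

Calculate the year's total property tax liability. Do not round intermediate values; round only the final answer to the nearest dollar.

$28,201

Assessed value = $1,221,800 × 0.77 = $940,786
Taxable value = $940,786 − $83,600 = $857,186
Pinecrest County: $857,186 × 0.00645 = $5,528.8497
Pellston ISD: $857,186 × 0.02318 = $19,869.57148
Elkhorn Township: $857,186 × 0.00327 = $2,802.99822
Total = $5,528.8497 + $19,869.57148 + $2,802.99822 = $28,201.4194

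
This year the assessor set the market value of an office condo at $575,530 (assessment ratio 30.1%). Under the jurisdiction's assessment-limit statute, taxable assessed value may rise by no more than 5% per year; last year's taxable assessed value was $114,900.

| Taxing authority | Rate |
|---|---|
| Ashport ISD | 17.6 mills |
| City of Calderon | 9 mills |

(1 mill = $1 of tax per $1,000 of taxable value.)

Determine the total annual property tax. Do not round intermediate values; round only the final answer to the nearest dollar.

$3,209

Uncapped assessed value = $575,530 × 0.301 = $173,234.53
Cap limit = $114,900 × 1.05 = $120,645
Taxable assessed value = min($173,234.53, $120,645) = $120,645 (cap binds)
Ashport ISD: $120,645 × 0.0176 = $2,123.352
City of Calderon: $120,645 × 0.009 = $1,085.805
Total = $3,209.157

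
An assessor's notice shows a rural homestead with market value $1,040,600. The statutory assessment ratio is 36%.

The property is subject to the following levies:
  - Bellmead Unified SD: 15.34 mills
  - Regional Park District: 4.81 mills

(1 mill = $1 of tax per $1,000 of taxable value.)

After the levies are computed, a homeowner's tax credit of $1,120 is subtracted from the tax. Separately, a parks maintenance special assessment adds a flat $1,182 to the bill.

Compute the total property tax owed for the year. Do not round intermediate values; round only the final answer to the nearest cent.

Assessed value = $1,040,600 × 0.36 = $374,616
Bellmead Unified SD: $374,616 × 0.01534 = $5,746.60944
Regional Park District: $374,616 × 0.00481 = $1,801.90296
Levies subtotal = $7,548.5124
After credit = $7,548.5124 − $1,120 = $6,428.5124
Total = $6,428.5124 + $1,182 = $7,610.5124

$7,610.51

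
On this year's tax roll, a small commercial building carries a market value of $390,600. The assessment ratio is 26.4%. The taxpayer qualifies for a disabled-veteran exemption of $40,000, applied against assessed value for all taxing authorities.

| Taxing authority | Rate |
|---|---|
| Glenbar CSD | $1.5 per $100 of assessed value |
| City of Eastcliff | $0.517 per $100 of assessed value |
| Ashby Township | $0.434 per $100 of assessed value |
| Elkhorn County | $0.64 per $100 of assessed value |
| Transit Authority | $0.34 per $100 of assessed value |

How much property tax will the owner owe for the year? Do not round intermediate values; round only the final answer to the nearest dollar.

$2,166

Assessed value = $390,600 × 0.264 = $103,118.4
Taxable value = $103,118.4 − $40,000 = $63,118.4
Glenbar CSD: $63,118.4 × 0.015 = $946.776
City of Eastcliff: $63,118.4 × 0.00517 = $326.322128
Ashby Township: $63,118.4 × 0.00434 = $273.933856
Elkhorn County: $63,118.4 × 0.0064 = $403.95776
Transit Authority: $63,118.4 × 0.0034 = $214.60256
Total = $946.776 + $326.322128 + $273.933856 + $403.95776 + $214.60256 = $2,165.592304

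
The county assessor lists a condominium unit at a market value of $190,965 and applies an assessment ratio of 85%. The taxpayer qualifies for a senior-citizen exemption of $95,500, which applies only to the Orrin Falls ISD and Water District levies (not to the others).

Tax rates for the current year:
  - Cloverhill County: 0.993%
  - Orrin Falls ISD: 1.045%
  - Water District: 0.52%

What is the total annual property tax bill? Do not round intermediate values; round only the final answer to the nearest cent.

$2,657.58

Assessed value = $190,965 × 0.85 = $162,320.25
Cloverhill County: $162,320.25 × 0.00993 = $1,611.8400825
Orrin Falls ISD: ($162,320.25 − $95,500) × 0.01045 = $66,820.25 × 0.01045 = $698.2716125
Water District: ($162,320.25 − $95,500) × 0.0052 = $66,820.25 × 0.0052 = $347.4653
Total = $2,657.576995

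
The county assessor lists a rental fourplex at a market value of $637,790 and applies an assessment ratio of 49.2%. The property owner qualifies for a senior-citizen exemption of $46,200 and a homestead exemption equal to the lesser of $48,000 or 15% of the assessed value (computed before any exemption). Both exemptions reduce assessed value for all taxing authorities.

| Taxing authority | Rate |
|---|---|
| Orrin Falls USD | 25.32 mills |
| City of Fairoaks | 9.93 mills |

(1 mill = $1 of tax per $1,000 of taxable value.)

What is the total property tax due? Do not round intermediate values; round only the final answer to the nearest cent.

Assessed value = $637,790 × 0.492 = $313,792.68
Homestead exemption = min($48,000, 15% × $313,792.68) = min($48,000, $47,068.902) = $47,068.902 (percentage binds)
Taxable value = $313,792.68 − $46,200 − $47,068.902 = $220,523.778
Orrin Falls USD: $220,523.778 × 0.02532 = $5,583.66205896
City of Fairoaks: $220,523.778 × 0.00993 = $2,189.80111554
Total = $7,773.4631745

$7,773.46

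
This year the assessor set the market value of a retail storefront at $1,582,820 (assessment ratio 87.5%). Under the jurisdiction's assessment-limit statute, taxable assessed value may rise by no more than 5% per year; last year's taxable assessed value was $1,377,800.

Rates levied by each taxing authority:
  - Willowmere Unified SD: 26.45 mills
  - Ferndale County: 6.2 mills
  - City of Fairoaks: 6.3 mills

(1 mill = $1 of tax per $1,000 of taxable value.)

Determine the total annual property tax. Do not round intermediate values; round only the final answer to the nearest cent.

$53,944.48

Uncapped assessed value = $1,582,820 × 0.875 = $1,384,967.5
Cap limit = $1,377,800 × 1.05 = $1,446,690
Taxable assessed value = min($1,384,967.5, $1,446,690) = $1,384,967.5 (cap does not bind)
Willowmere Unified SD: $1,384,967.5 × 0.02645 = $36,632.390375
Ferndale County: $1,384,967.5 × 0.0062 = $8,586.7985
City of Fairoaks: $1,384,967.5 × 0.0063 = $8,725.29525
Total = $53,944.484125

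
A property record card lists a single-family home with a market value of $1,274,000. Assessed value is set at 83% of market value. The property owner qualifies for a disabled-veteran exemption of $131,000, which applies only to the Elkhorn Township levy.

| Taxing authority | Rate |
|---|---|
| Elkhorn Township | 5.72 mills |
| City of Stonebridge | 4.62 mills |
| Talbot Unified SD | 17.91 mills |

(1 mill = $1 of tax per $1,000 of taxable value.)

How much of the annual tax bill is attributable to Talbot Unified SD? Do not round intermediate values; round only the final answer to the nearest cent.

Assessed value = $1,274,000 × 0.83 = $1,057,420
Talbot Unified SD taxable value = $1,057,420 (exemption does not apply)
Talbot Unified SD levy = $1,057,420 × 0.01791 = $18,938.3922

$18,938.39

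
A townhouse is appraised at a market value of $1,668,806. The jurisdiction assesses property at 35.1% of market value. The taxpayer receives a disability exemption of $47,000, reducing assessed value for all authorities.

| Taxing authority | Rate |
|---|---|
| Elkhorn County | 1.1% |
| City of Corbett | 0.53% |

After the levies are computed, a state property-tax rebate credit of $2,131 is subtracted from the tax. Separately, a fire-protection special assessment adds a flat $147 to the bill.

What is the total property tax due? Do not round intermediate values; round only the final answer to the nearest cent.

$6,797.64

Assessed value = $1,668,806 × 0.351 = $585,750.906
Taxable value = $585,750.906 − $47,000 = $538,750.906
Elkhorn County: $538,750.906 × 0.011 = $5,926.259966
City of Corbett: $538,750.906 × 0.0053 = $2,855.3798018
Levies subtotal = $8,781.6397678
After credit = $8,781.6397678 − $2,131 = $6,650.6397678
Total = $6,650.6397678 + $147 = $6,797.6397678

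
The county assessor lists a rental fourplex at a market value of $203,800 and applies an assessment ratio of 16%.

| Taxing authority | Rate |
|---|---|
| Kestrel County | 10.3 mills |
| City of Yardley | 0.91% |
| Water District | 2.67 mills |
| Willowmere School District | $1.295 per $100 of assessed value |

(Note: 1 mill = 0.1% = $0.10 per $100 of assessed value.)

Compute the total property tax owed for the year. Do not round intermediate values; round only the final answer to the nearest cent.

Assessed value = $203,800 × 0.16 = $32,608
Kestrel County: $32,608 × 0.0103 = $335.8624
City of Yardley: $32,608 × 0.0091 = $296.7328
Water District: $32,608 × 0.00267 = $87.06336
Willowmere School District: $32,608 × 0.01295 = $422.2736
Total = $1,141.93216

$1,141.93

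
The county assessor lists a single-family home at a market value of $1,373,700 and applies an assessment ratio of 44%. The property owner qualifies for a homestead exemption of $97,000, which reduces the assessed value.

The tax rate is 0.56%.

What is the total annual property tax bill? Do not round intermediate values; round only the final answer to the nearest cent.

Assessed value = $1,373,700 × 0.44 = $604,428
Taxable value = $604,428 − $97,000 = $507,428
Tax = $507,428 × 0.0056 = $2,841.5968

$2,841.60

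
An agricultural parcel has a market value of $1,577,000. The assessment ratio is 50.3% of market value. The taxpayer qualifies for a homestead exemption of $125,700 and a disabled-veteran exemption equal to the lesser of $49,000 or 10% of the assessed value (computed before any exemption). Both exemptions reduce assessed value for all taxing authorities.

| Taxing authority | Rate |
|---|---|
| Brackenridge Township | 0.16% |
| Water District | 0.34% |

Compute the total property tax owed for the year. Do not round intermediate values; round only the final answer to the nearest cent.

Assessed value = $1,577,000 × 0.503 = $793,231
Disabled-veteran exemption = min($49,000, 10% × $793,231) = min($49,000, $79,323.1) = $49,000 (dollar cap binds)
Taxable value = $793,231 − $125,700 − $49,000 = $618,531
Brackenridge Township: $618,531 × 0.0016 = $989.6496
Water District: $618,531 × 0.0034 = $2,103.0054
Total = $3,092.655

$3,092.66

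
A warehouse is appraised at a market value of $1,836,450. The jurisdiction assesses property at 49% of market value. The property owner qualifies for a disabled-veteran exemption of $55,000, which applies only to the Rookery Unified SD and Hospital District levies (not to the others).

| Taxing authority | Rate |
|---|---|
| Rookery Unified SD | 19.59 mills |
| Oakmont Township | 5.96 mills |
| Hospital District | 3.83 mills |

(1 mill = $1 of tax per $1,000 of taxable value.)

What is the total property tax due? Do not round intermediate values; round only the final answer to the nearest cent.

$25,149.80

Assessed value = $1,836,450 × 0.49 = $899,860.5
Rookery Unified SD: ($899,860.5 − $55,000) × 0.01959 = $844,860.5 × 0.01959 = $16,550.817195
Oakmont Township: $899,860.5 × 0.00596 = $5,363.16858
Hospital District: ($899,860.5 − $55,000) × 0.00383 = $844,860.5 × 0.00383 = $3,235.815715
Total = $25,149.80149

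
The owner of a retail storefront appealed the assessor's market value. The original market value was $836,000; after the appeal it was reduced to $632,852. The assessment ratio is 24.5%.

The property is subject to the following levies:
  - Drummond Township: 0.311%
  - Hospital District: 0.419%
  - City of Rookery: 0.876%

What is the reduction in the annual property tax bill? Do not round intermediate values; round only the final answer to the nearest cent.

$799.33

Old assessed value = $836,000 × 0.245 = $204,820
New assessed value = $632,852 × 0.245 = $155,048.74
Combined rate = 0.00311 + 0.00419 + 0.00876 = 0.01606
Old tax = $204,820 × 0.01606 = $3,289.4092
New tax = $155,048.74 × 0.01606 = $2,490.0827644
Reduction = $3,289.4092 − $2,490.0827644 = $799.3264356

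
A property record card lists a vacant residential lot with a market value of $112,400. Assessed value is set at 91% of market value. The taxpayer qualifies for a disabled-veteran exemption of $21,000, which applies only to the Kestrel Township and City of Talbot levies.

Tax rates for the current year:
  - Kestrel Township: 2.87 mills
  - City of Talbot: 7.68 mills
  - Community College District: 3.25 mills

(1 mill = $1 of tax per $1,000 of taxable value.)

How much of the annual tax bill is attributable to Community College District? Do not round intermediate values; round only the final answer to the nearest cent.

$332.42

Assessed value = $112,400 × 0.91 = $102,284
Community College District taxable value = $102,284 (exemption does not apply)
Community College District levy = $102,284 × 0.00325 = $332.423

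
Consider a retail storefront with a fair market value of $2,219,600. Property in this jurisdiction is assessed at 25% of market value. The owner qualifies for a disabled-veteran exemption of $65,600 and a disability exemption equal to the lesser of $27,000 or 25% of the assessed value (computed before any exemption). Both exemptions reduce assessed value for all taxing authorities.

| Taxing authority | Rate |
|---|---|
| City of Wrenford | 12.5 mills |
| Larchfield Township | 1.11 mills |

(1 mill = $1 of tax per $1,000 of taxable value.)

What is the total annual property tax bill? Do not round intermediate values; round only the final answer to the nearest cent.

Assessed value = $2,219,600 × 0.25 = $554,900
Disability exemption = min($27,000, 25% × $554,900) = min($27,000, $138,725) = $27,000 (dollar cap binds)
Taxable value = $554,900 − $65,600 − $27,000 = $462,300
City of Wrenford: $462,300 × 0.0125 = $5,778.75
Larchfield Township: $462,300 × 0.00111 = $513.153
Total = $6,291.903

$6,291.90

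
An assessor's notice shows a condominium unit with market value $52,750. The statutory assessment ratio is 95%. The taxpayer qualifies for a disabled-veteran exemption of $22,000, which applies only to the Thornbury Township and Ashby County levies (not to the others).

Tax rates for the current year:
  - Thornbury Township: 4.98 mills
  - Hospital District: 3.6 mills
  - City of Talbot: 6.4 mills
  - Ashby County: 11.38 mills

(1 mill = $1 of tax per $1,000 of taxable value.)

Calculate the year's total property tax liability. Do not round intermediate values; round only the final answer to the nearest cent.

$961.05

Assessed value = $52,750 × 0.95 = $50,112.5
Thornbury Township: ($50,112.5 − $22,000) × 0.00498 = $28,112.5 × 0.00498 = $140.00025
Hospital District: $50,112.5 × 0.0036 = $180.405
City of Talbot: $50,112.5 × 0.0064 = $320.72
Ashby County: ($50,112.5 − $22,000) × 0.01138 = $28,112.5 × 0.01138 = $319.92025
Total = $961.0455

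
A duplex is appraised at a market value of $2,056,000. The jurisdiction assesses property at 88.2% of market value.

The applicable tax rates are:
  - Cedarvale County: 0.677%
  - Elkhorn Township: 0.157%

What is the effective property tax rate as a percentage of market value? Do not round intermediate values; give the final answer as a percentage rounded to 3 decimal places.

0.736%

Assessed value = $2,056,000 × 0.882 = $1,813,392
Cedarvale County: $1,813,392 × 0.00677 = $12,276.66384
Elkhorn Township: $1,813,392 × 0.00157 = $2,847.02544
Total tax = $15,123.68928
Effective rate = $15,123.68928 ÷ $2,056,000 = 0.736% of market value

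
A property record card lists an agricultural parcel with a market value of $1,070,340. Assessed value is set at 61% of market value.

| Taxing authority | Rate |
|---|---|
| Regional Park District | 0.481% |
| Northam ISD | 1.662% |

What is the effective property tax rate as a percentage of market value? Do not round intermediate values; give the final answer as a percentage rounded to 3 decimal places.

1.307%

Assessed value = $1,070,340 × 0.61 = $652,907.4
Regional Park District: $652,907.4 × 0.00481 = $3,140.484594
Northam ISD: $652,907.4 × 0.01662 = $10,851.320988
Total tax = $13,991.805582
Effective rate = $13,991.805582 ÷ $1,070,340 = 1.307% of market value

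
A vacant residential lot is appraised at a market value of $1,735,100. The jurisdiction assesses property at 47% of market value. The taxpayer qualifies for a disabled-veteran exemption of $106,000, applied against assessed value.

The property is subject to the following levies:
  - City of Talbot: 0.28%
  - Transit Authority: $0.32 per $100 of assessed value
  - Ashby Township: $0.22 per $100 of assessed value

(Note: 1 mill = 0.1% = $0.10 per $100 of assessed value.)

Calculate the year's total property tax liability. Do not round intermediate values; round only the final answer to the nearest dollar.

$5,818

Assessed value = $1,735,100 × 0.47 = $815,497
Taxable value = $815,497 − $106,000 = $709,497
City of Talbot: $709,497 × 0.0028 = $1,986.5916
Transit Authority: $709,497 × 0.0032 = $2,270.3904
Ashby Township: $709,497 × 0.0022 = $1,560.8934
Total = $5,817.8754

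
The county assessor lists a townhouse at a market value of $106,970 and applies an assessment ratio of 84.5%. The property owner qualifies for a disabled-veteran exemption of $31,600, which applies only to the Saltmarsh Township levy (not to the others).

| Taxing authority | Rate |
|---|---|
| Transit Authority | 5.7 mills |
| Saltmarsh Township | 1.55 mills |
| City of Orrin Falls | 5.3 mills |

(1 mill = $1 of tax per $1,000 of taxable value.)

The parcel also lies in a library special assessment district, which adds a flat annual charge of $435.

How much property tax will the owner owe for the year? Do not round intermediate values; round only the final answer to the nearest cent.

$1,520.41

Assessed value = $106,970 × 0.845 = $90,389.65
Transit Authority: $90,389.65 × 0.0057 = $515.221005
Saltmarsh Township: ($90,389.65 − $31,600) × 0.00155 = $58,789.65 × 0.00155 = $91.1239575
City of Orrin Falls: $90,389.65 × 0.0053 = $479.065145
Levies subtotal = $1,085.4101075
Total = $1,085.4101075 + $435 = $1,520.4101075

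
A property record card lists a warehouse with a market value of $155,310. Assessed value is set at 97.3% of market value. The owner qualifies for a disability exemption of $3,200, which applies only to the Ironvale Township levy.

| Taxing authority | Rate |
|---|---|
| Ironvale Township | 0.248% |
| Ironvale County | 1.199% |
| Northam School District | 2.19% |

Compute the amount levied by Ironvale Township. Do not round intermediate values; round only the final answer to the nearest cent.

Assessed value = $155,310 × 0.973 = $151,116.63
Ironvale Township taxable value = $151,116.63 − $3,200 = $147,916.63
Ironvale Township levy = $147,916.63 × 0.00248 = $366.8332424

$366.83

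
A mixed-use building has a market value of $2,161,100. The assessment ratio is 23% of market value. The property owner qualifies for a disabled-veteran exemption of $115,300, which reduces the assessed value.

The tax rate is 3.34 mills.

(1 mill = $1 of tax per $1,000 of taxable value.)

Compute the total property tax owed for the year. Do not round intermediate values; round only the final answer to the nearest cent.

$1,275.06

Assessed value = $2,161,100 × 0.23 = $497,053
Taxable value = $497,053 − $115,300 = $381,753
Tax = $381,753 × 0.00334 = $1,275.05502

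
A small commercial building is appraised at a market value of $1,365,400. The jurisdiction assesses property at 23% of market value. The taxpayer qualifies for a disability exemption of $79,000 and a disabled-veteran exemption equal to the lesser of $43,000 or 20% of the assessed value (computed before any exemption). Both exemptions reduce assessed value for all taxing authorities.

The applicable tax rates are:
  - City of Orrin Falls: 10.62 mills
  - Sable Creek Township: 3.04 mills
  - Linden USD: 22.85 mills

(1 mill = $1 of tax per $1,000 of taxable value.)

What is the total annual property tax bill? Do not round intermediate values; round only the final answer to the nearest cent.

$7,011.45

Assessed value = $1,365,400 × 0.23 = $314,042
Disabled-veteran exemption = min($43,000, 20% × $314,042) = min($43,000, $62,808.4) = $43,000 (dollar cap binds)
Taxable value = $314,042 − $79,000 − $43,000 = $192,042
City of Orrin Falls: $192,042 × 0.01062 = $2,039.48604
Sable Creek Township: $192,042 × 0.00304 = $583.80768
Linden USD: $192,042 × 0.02285 = $4,388.1597
Total = $7,011.45342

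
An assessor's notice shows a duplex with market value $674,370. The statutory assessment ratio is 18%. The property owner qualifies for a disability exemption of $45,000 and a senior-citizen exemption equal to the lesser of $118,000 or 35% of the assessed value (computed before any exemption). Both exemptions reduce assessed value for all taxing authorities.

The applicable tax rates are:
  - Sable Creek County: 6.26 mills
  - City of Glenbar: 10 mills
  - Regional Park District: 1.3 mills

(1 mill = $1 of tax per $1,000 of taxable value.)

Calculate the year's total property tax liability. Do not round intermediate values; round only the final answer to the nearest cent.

Assessed value = $674,370 × 0.18 = $121,386.6
Senior-citizen exemption = min($118,000, 35% × $121,386.6) = min($118,000, $42,485.31) = $42,485.31 (percentage binds)
Taxable value = $121,386.6 − $45,000 − $42,485.31 = $33,901.29
Sable Creek County: $33,901.29 × 0.00626 = $212.2220754
City of Glenbar: $33,901.29 × 0.01 = $339.0129
Regional Park District: $33,901.29 × 0.0013 = $44.071677
Total = $595.3066524

$595.31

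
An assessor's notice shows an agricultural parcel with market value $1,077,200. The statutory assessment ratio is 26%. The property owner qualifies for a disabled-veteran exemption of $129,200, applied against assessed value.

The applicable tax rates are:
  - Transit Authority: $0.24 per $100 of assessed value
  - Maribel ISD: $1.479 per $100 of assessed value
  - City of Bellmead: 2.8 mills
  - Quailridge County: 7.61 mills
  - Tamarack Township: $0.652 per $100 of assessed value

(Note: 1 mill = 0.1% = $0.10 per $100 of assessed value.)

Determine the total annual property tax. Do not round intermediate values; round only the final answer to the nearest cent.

Assessed value = $1,077,200 × 0.26 = $280,072
Taxable value = $280,072 − $129,200 = $150,872
Transit Authority: $150,872 × 0.0024 = $362.0928
Maribel ISD: $150,872 × 0.01479 = $2,231.39688
City of Bellmead: $150,872 × 0.0028 = $422.4416
Quailridge County: $150,872 × 0.00761 = $1,148.13592
Tamarack Township: $150,872 × 0.00652 = $983.68544
Total = $5,147.75264

$5,147.75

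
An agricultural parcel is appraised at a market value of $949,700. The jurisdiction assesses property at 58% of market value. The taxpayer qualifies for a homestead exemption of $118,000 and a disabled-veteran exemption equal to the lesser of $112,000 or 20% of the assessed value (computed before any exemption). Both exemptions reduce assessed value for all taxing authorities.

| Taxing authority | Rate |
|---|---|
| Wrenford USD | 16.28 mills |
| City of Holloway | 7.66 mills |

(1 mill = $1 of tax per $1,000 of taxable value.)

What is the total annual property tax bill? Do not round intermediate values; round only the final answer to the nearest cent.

Assessed value = $949,700 × 0.58 = $550,826
Disabled-veteran exemption = min($112,000, 20% × $550,826) = min($112,000, $110,165.2) = $110,165.2 (percentage binds)
Taxable value = $550,826 − $118,000 − $110,165.2 = $322,660.8
Wrenford USD: $322,660.8 × 0.01628 = $5,252.917824
City of Holloway: $322,660.8 × 0.00766 = $2,471.581728
Total = $7,724.499552

$7,724.50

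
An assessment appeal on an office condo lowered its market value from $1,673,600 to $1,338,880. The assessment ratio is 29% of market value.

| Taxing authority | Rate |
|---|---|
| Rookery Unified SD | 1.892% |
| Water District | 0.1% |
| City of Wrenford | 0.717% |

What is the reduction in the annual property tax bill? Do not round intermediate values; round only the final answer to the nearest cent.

$2,629.59

Old assessed value = $1,673,600 × 0.29 = $485,344
New assessed value = $1,338,880 × 0.29 = $388,275.2
Combined rate = 0.01892 + 0.001 + 0.00717 = 0.02709
Old tax = $485,344 × 0.02709 = $13,147.96896
New tax = $388,275.2 × 0.02709 = $10,518.375168
Reduction = $13,147.96896 − $10,518.375168 = $2,629.593792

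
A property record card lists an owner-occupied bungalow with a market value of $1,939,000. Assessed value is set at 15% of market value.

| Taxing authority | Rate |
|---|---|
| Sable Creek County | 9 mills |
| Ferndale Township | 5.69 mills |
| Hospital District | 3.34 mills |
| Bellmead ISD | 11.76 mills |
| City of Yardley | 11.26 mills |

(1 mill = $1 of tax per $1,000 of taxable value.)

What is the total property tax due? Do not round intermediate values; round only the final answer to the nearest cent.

$11,939.39

Assessed value = $1,939,000 × 0.15 = $290,850
Sable Creek County: $290,850 × 0.009 = $2,617.65
Ferndale Township: $290,850 × 0.00569 = $1,654.9365
Hospital District: $290,850 × 0.00334 = $971.439
Bellmead ISD: $290,850 × 0.01176 = $3,420.396
City of Yardley: $290,850 × 0.01126 = $3,274.971
Total = $2,617.65 + $1,654.9365 + $971.439 + $3,420.396 + $3,274.971 = $11,939.3925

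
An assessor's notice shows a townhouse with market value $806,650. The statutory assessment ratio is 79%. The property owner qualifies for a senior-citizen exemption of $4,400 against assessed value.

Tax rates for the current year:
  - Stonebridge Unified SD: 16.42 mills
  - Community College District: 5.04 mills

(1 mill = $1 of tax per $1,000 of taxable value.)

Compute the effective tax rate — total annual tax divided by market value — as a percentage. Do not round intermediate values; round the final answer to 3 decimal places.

1.684%

Assessed value = $806,650 × 0.79 = $637,253.5
Taxable value = $637,253.5 − $4,400 = $632,853.5
Stonebridge Unified SD: $632,853.5 × 0.01642 = $10,391.45447
Community College District: $632,853.5 × 0.00504 = $3,189.58164
Total tax = $13,581.03611
Effective rate = $13,581.03611 ÷ $806,650 = 1.684% of market value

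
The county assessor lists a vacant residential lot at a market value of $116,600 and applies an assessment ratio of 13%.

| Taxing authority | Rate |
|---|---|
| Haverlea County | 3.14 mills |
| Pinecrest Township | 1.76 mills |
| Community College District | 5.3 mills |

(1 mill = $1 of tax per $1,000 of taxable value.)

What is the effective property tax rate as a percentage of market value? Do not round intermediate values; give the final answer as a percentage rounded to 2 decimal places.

0.13%

Assessed value = $116,600 × 0.13 = $15,158
Haverlea County: $15,158 × 0.00314 = $47.59612
Pinecrest Township: $15,158 × 0.00176 = $26.67808
Community College District: $15,158 × 0.0053 = $80.3374
Total tax = $154.6116
Effective rate = $154.6116 ÷ $116,600 = 0.13% of market value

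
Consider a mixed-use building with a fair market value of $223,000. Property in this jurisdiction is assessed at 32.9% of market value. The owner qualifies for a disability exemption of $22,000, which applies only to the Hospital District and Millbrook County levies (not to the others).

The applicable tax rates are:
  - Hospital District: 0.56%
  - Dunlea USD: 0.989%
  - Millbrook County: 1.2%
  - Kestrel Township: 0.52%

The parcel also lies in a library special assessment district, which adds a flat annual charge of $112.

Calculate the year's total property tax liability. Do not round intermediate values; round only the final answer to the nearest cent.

$2,123.17

Assessed value = $223,000 × 0.329 = $73,367
Hospital District: ($73,367 − $22,000) × 0.0056 = $51,367 × 0.0056 = $287.6552
Dunlea USD: $73,367 × 0.00989 = $725.59963
Millbrook County: ($73,367 − $22,000) × 0.012 = $51,367 × 0.012 = $616.404
Kestrel Township: $73,367 × 0.0052 = $381.5084
Levies subtotal = $2,011.16723
Total = $2,011.16723 + $112 = $2,123.16723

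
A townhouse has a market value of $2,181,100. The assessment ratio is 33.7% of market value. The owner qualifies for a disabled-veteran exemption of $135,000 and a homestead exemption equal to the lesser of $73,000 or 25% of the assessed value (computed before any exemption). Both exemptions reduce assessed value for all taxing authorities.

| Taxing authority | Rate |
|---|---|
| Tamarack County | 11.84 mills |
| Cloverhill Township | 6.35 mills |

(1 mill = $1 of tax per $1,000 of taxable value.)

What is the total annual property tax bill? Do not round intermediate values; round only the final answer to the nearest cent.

$9,586.69

Assessed value = $2,181,100 × 0.337 = $735,030.7
Homestead exemption = min($73,000, 25% × $735,030.7) = min($73,000, $183,757.675) = $73,000 (dollar cap binds)
Taxable value = $735,030.7 − $135,000 − $73,000 = $527,030.7
Tamarack County: $527,030.7 × 0.01184 = $6,240.043488
Cloverhill Township: $527,030.7 × 0.00635 = $3,346.644945
Total = $9,586.688433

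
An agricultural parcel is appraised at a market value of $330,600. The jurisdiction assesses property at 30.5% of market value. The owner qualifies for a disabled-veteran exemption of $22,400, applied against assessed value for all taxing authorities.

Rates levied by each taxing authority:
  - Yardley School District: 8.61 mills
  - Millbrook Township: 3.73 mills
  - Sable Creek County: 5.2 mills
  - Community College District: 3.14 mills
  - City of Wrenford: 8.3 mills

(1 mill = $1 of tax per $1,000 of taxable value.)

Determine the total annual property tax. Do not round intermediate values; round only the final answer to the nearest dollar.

$2,273

Assessed value = $330,600 × 0.305 = $100,833
Taxable value = $100,833 − $22,400 = $78,433
Yardley School District: $78,433 × 0.00861 = $675.30813
Millbrook Township: $78,433 × 0.00373 = $292.55509
Sable Creek County: $78,433 × 0.0052 = $407.8516
Community College District: $78,433 × 0.00314 = $246.27962
City of Wrenford: $78,433 × 0.0083 = $650.9939
Total = $675.30813 + $292.55509 + $407.8516 + $246.27962 + $650.9939 = $2,272.98834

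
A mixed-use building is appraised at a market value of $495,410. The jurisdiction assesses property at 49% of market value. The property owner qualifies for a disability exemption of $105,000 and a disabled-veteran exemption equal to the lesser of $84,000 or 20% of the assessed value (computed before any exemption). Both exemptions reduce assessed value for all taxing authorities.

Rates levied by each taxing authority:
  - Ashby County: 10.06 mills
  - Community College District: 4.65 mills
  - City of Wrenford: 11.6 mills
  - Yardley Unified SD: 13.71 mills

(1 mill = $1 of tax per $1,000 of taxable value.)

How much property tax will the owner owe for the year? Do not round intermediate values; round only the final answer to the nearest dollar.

Assessed value = $495,410 × 0.49 = $242,750.9
Disabled-veteran exemption = min($84,000, 20% × $242,750.9) = min($84,000, $48,550.18) = $48,550.18 (percentage binds)
Taxable value = $242,750.9 − $105,000 − $48,550.18 = $89,200.72
Ashby County: $89,200.72 × 0.01006 = $897.3592432
Community College District: $89,200.72 × 0.00465 = $414.783348
City of Wrenford: $89,200.72 × 0.0116 = $1,034.728352
Yardley Unified SD: $89,200.72 × 0.01371 = $1,222.9418712
Total = $3,569.8128144

$3,570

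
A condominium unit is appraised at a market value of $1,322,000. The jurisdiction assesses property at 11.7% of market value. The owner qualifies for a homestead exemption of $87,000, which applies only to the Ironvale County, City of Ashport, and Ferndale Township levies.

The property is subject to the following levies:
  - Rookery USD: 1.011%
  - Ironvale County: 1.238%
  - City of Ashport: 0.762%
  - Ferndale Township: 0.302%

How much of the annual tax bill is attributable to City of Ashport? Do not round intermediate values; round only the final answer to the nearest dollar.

$516

Assessed value = $1,322,000 × 0.117 = $154,674
City of Ashport taxable value = $154,674 − $87,000 = $67,674
City of Ashport levy = $67,674 × 0.00762 = $515.67588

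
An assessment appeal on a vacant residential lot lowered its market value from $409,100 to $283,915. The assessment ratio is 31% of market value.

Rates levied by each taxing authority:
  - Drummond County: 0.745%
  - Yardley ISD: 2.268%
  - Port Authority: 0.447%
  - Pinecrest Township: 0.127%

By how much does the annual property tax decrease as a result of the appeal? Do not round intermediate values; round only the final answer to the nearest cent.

$1,392.02

Old assessed value = $409,100 × 0.31 = $126,821
New assessed value = $283,915 × 0.31 = $88,013.65
Combined rate = 0.00745 + 0.02268 + 0.00447 + 0.00127 = 0.03587
Old tax = $126,821 × 0.03587 = $4,549.06927
New tax = $88,013.65 × 0.03587 = $3,157.0496255
Reduction = $4,549.06927 − $3,157.0496255 = $1,392.0196445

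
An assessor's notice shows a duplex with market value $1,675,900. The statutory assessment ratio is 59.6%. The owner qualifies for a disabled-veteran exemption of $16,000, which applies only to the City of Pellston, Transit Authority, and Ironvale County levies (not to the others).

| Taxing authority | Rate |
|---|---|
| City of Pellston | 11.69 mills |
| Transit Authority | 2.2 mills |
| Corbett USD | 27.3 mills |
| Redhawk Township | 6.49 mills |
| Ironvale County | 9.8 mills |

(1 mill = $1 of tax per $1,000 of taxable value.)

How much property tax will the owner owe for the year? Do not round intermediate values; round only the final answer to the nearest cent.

$57,034.08

Assessed value = $1,675,900 × 0.596 = $998,836.4
City of Pellston: ($998,836.4 − $16,000) × 0.01169 = $982,836.4 × 0.01169 = $11,489.357516
Transit Authority: ($998,836.4 − $16,000) × 0.0022 = $982,836.4 × 0.0022 = $2,162.24008
Corbett USD: $998,836.4 × 0.0273 = $27,268.23372
Redhawk Township: $998,836.4 × 0.00649 = $6,482.448236
Ironvale County: ($998,836.4 − $16,000) × 0.0098 = $982,836.4 × 0.0098 = $9,631.79672
Total = $57,034.076272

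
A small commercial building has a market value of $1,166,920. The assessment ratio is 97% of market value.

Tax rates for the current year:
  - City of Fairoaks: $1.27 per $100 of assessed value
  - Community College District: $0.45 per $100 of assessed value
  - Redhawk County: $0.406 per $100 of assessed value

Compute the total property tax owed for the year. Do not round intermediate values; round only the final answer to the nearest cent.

$24,064.46

Assessed value = $1,166,920 × 0.97 = $1,131,912.4
City of Fairoaks: $1,131,912.4 × 0.0127 = $14,375.28748
Community College District: $1,131,912.4 × 0.0045 = $5,093.6058
Redhawk County: $1,131,912.4 × 0.00406 = $4,595.564344
Total = $14,375.28748 + $5,093.6058 + $4,595.564344 = $24,064.457624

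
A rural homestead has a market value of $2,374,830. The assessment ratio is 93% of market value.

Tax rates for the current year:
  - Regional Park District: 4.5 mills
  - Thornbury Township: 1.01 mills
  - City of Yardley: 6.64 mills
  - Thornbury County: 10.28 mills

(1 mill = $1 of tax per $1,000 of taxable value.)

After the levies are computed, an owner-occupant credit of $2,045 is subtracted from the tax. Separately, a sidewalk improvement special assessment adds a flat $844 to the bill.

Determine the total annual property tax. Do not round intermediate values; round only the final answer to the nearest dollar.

$48,338

Assessed value = $2,374,830 × 0.93 = $2,208,591.9
Regional Park District: $2,208,591.9 × 0.0045 = $9,938.66355
Thornbury Township: $2,208,591.9 × 0.00101 = $2,230.677819
City of Yardley: $2,208,591.9 × 0.00664 = $14,665.050216
Thornbury County: $2,208,591.9 × 0.01028 = $22,704.324732
Levies subtotal = $49,538.716317
After credit = $49,538.716317 − $2,045 = $47,493.716317
Total = $47,493.716317 + $844 = $48,337.716317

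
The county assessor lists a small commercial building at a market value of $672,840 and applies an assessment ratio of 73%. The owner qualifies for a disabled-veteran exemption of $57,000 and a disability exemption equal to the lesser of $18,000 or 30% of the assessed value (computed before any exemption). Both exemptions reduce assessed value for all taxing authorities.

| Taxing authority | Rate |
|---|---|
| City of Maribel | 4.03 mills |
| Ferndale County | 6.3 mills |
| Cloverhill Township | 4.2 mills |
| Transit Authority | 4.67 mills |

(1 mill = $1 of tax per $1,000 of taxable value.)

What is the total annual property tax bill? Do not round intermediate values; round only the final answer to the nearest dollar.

$7,991

Assessed value = $672,840 × 0.73 = $491,173.2
Disability exemption = min($18,000, 30% × $491,173.2) = min($18,000, $147,351.96) = $18,000 (dollar cap binds)
Taxable value = $491,173.2 − $57,000 − $18,000 = $416,173.2
City of Maribel: $416,173.2 × 0.00403 = $1,677.177996
Ferndale County: $416,173.2 × 0.0063 = $2,621.89116
Cloverhill Township: $416,173.2 × 0.0042 = $1,747.92744
Transit Authority: $416,173.2 × 0.00467 = $1,943.528844
Total = $7,990.52544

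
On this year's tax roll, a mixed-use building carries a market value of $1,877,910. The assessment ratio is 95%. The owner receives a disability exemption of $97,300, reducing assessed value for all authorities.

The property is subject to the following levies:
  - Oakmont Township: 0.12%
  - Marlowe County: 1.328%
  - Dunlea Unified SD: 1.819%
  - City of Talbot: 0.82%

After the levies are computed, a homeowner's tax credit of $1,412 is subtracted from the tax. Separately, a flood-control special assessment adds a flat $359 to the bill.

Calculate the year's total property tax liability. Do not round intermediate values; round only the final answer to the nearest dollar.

Assessed value = $1,877,910 × 0.95 = $1,784,014.5
Taxable value = $1,784,014.5 − $97,300 = $1,686,714.5
Oakmont Township: $1,686,714.5 × 0.0012 = $2,024.0574
Marlowe County: $1,686,714.5 × 0.01328 = $22,399.56856
Dunlea Unified SD: $1,686,714.5 × 0.01819 = $30,681.336755
City of Talbot: $1,686,714.5 × 0.0082 = $13,831.0589
Levies subtotal = $68,936.021615
After credit = $68,936.021615 − $1,412 = $67,524.021615
Total = $67,524.021615 + $359 = $67,883.021615

$67,883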